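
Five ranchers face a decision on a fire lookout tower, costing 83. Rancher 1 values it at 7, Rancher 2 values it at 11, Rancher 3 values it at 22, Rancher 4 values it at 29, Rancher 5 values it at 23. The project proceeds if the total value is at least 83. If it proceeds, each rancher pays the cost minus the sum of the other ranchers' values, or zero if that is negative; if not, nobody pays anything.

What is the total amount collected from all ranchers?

49

Total value 92 ≥ cost 83, so it is built.
Rancher 1: others sum to 85; max(0, 83 - 85) = 0.
Rancher 2: others sum to 81; max(0, 83 - 81) = 2.
Rancher 3: others sum to 70; max(0, 83 - 70) = 13.
Rancher 4: others sum to 63; max(0, 83 - 63) = 20.
Rancher 5: others sum to 69; max(0, 83 - 69) = 14.
Total collected = 0 + 2 + 13 + 20 + 14 = 49.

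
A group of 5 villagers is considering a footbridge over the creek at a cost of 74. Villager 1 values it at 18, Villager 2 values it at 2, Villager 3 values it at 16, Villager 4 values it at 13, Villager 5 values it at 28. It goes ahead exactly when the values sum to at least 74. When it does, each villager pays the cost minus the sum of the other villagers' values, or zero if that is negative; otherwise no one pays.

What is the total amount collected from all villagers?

63

Total value 77 ≥ cost 74, so it is built.
Villager 1: others sum to 59; max(0, 74 - 59) = 15.
Villager 2: others sum to 75; max(0, 74 - 75) = 0.
Villager 3: others sum to 61; max(0, 74 - 61) = 13.
Villager 4: others sum to 64; max(0, 74 - 64) = 10.
Villager 5: others sum to 49; max(0, 74 - 49) = 25.
Total collected = 15 + 0 + 13 + 10 + 25 = 63.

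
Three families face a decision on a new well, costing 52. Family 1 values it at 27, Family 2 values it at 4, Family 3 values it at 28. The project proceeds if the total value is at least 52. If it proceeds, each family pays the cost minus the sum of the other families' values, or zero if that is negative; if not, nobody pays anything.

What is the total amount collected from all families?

41

Total value 59 ≥ cost 52, so it is built.
Family 1: others sum to 32; max(0, 52 - 32) = 20.
Family 2: others sum to 55; max(0, 52 - 55) = 0.
Family 3: others sum to 31; max(0, 52 - 31) = 21.
Total collected = 20 + 0 + 21 = 41.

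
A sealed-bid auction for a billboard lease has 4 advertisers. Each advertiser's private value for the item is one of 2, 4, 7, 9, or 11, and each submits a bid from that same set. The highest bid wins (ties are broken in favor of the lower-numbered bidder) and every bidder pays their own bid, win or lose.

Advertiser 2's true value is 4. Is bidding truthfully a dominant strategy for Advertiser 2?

No

Consider the case where Advertiser 1 bids 2, Advertiser 3 bids 2 and Advertiser 4 bids 7.
Truthful bid 4: loses but pays 4, utility -4.
Bid 2 instead: loses but pays 2, utility -2.
Since -2 > -4, bidding 2 is strictly better here, so truthful bidding is not dominant.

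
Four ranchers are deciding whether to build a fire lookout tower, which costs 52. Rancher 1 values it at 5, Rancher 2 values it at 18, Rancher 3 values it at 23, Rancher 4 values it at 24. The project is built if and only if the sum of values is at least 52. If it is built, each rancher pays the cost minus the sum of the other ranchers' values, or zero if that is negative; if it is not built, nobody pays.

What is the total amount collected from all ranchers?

Total value 70 ≥ cost 52, so it is built.
Rancher 1: others sum to 65; max(0, 52 - 65) = 0.
Rancher 2: others sum to 52; max(0, 52 - 52) = 0.
Rancher 3: others sum to 47; max(0, 52 - 47) = 5.
Rancher 4: others sum to 46; max(0, 52 - 46) = 6.
Total collected = 0 + 0 + 5 + 6 = 11.

11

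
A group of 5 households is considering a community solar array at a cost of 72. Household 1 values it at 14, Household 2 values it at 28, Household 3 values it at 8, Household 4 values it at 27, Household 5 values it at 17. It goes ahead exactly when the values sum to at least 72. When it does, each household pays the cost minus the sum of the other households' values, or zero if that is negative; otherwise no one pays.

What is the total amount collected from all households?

11

Total value 94 ≥ cost 72, so it is built.
Household 1: others sum to 80; max(0, 72 - 80) = 0.
Household 2: others sum to 66; max(0, 72 - 66) = 6.
Household 3: others sum to 86; max(0, 72 - 86) = 0.
Household 4: others sum to 67; max(0, 72 - 67) = 5.
Household 5: others sum to 77; max(0, 72 - 77) = 0.
Total collected = 0 + 6 + 0 + 5 + 0 = 11.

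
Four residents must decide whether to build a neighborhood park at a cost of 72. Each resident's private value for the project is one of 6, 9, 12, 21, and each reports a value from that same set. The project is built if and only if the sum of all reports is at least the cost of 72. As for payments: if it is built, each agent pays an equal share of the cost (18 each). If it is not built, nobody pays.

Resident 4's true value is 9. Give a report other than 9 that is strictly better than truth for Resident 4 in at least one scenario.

6

Suppose Resident 1 reports 21, Resident 2 reports 21 and Resident 3 reports 21.
Report 9: project built, pays 18, utility 9 - 18 = -9.
Report 6: project not built, utility 0.
So reporting 6 beats truth here (0 > -9).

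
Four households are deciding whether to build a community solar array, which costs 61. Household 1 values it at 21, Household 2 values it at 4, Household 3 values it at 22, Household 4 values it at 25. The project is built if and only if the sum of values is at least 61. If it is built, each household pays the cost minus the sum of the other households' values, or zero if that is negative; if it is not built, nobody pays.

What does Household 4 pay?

Total value 72 ≥ cost 61, so the project is built.
The other households' values sum to 47.
Cost minus that sum is 61 - 47 = 14.

14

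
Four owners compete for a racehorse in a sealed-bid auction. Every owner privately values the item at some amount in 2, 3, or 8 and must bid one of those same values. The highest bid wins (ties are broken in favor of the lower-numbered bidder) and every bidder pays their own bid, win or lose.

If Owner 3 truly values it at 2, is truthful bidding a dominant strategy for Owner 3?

Consider the case where Owner 1 bids 2, Owner 2 bids 2 and Owner 4 bids 2.
Truthful bid 2: loses but pays 2, utility -2.
Bid 3 instead: wins, pays 3, utility 2 - 3 = -1.
Since -1 > -2, bidding 3 is strictly better here, so truthful bidding is not dominant.

No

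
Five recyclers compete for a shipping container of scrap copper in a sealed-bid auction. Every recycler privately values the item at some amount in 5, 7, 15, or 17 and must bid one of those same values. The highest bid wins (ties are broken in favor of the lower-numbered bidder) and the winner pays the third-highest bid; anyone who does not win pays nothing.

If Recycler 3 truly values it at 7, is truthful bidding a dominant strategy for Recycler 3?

Consider the case where Recycler 1 bids 5, Recycler 2 bids 5, Recycler 4 bids 5 and Recycler 5 bids 15.
Truthful bid 7: loses, pays 0, utility 0.
Bid 15 instead: wins, pays 5, utility 7 - 5 = 2.
Since 2 > 0, bidding 15 is strictly better here, so truthful bidding is not dominant.

No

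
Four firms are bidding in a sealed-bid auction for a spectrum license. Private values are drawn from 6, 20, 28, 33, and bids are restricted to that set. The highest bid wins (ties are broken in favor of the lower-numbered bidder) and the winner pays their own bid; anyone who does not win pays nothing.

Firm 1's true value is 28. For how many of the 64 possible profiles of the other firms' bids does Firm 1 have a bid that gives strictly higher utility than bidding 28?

8

Others bid (6, 6, 6): truth gives 0; bid 6 gives 22 > 0. Violating.
Others bid (6, 6, 20): truth gives 0; bid 20 gives 8 > 0. Violating.
Others bid (6, 20, 6): truth gives 0; bid 20 gives 8 > 0. Violating.
Others bid (6, 20, 20): truth gives 0; bid 20 gives 8 > 0. Violating.
Others bid (6, 6, 28): truth gives 0; no alternative beats it.
Others bid (6, 6, 33): truth gives 0; no alternative beats it.
(Checking all 64 profiles: 8 have a profitable deviation, 56 do not.)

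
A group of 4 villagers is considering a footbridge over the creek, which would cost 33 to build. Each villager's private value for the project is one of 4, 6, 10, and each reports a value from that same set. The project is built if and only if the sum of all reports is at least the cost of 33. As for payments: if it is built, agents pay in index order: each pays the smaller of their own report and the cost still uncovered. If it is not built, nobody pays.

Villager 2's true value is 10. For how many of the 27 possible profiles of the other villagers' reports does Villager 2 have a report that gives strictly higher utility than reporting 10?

1

Others report (10, 10, 10): truth gives 0; report 4 gives 6 > 0. Violating.
Others report (4, 4, 4): truth gives 0; no alternative beats it.
Others report (4, 4, 6): truth gives 0; no alternative beats it.
(Checking all 27 profiles: 1 has a profitable deviation, 26 do not.)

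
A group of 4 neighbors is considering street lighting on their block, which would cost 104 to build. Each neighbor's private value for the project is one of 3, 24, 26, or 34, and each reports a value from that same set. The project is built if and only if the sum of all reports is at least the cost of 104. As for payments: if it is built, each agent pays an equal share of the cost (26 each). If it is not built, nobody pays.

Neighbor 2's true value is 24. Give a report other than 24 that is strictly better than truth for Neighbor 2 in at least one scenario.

3

Suppose Neighbor 1 reports 24, Neighbor 3 reports 24 and Neighbor 4 reports 34.
Report 24: project built, pays 26, utility 24 - 26 = -2.
Report 3: project not built, utility 0.
So reporting 3 beats truth here (0 > -2).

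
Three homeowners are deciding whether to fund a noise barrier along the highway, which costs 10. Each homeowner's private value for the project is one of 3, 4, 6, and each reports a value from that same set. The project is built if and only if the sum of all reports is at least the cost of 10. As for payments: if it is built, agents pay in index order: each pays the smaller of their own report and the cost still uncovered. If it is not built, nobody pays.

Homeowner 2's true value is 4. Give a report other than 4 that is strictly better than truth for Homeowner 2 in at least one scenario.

Suppose Homeowner 1 reports 3 and Homeowner 3 reports 4.
Report 4: project built, pays 4, utility 4 - 4 = 0.
Report 3: project built, pays 3, utility 4 - 3 = 1.
So reporting 3 beats truth here (1 > 0).

3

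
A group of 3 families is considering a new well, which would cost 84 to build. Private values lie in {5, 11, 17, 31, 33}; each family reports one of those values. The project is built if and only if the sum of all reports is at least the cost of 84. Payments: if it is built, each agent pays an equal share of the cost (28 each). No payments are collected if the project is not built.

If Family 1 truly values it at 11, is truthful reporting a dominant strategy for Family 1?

Yes

Check each profile of the others' reports and compare truth against every alternative report.
Others report (5, 5): truth gives 0, best alternative gives 0.
Others report (5, 11): truth gives 0, best alternative gives 0.
Others report (5, 17): truth gives 0, best alternative gives 0.
Others report (5, 31): truth gives 0, best alternative gives 0.
Others report (5, 33): truth gives 0, best alternative gives 0.
Others report (11, 5): truth gives 0, best alternative gives 0.
(Remaining 19 profiles checked similarly; truth is weakly best in each.)
In every case the truthful report is at least as good as any alternative, so it is a dominant strategy.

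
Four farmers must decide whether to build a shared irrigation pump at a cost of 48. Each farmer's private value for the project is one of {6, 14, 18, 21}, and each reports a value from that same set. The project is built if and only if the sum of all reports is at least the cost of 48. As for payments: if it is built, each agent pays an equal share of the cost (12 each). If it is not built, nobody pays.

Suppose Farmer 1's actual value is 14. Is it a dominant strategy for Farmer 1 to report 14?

No

Consider the case where Farmer 2 reports 6, Farmer 3 reports 6 and Farmer 4 reports 18.
Truthful report 14: project not built, utility 0.
Report 18 instead: project built, pays 12, utility 14 - 12 = 2.
Since 2 > 0, reporting 18 is strictly better here, so truthful reporting is not dominant.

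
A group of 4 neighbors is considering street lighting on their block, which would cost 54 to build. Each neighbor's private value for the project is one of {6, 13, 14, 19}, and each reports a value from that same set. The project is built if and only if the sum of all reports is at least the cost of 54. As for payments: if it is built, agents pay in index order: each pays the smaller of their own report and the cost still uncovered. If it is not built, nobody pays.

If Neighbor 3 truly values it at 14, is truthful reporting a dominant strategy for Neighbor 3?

Consider the case where Neighbor 1 reports 6, Neighbor 2 reports 19 and Neighbor 4 reports 19.
Truthful report 14: project built, pays 14, utility 14 - 14 = 0.
Report 13 instead: project built, pays 13, utility 14 - 13 = 1.
Since 1 > 0, reporting 13 is strictly better here, so truthful reporting is not dominant.

No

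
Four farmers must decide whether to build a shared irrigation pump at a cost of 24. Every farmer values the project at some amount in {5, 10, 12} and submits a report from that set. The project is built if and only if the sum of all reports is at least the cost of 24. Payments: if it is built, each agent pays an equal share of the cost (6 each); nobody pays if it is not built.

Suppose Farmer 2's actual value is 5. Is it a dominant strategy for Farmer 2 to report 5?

Yes

Check each profile of the others' reports and compare truth against every alternative report.
Others report (5, 5, 5): truth gives 0, best alternative gives -1.
Others report (5, 5, 10): truth gives -1, best alternative gives -1.
Others report (5, 5, 12): truth gives -1, best alternative gives -1.
Others report (5, 10, 5): truth gives -1, best alternative gives -1.
Others report (5, 10, 10): truth gives -1, best alternative gives -1.
Others report (5, 10, 12): truth gives -1, best alternative gives -1.
(Remaining 21 profiles checked similarly; truth is weakly best in each.)
In every case the truthful report is at least as good as any alternative, so it is a dominant strategy.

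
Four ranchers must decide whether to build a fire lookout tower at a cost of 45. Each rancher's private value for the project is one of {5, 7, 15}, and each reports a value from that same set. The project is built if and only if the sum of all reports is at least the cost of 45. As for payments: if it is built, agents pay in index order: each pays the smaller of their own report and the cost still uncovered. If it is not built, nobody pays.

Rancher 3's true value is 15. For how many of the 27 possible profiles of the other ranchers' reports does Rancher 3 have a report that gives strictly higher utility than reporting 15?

Others report (15, 15, 15): truth gives 0; report 5 gives 10 > 0. Violating.
Others report (5, 5, 5): truth gives 0; no alternative beats it.
Others report (5, 5, 7): truth gives 0; no alternative beats it.
(Checking all 27 profiles: 1 has a profitable deviation, 26 do not.)

1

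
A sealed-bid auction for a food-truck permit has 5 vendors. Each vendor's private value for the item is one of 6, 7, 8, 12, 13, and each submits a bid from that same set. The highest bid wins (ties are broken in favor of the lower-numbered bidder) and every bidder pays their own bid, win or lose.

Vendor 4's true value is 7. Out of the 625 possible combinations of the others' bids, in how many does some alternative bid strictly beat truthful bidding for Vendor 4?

623

Others bid (6, 6, 6, 8): truth gives -7; bid 8 gives -1 > -7. Violating.
Others bid (6, 6, 6, 12): truth gives -7; bid 12 gives -5 > -7. Violating.
Others bid (6, 6, 6, 13): truth gives -7; bid 6 gives -6 > -7. Violating.
Others bid (6, 6, 7, 6): truth gives -7; bid 8 gives -1 > -7. Violating.
Others bid (6, 6, 6, 6): truth gives 0; no alternative beats it.
Others bid (6, 6, 6, 7): truth gives 0; no alternative beats it.
(Checking all 625 profiles: 623 have a profitable deviation, 2 do not.)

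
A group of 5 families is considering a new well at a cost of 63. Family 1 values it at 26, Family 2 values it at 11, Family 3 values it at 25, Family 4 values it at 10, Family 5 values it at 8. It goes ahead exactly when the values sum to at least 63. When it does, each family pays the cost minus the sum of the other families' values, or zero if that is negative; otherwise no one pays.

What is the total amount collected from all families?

Total value 80 ≥ cost 63, so it is built.
Family 1: others sum to 54; max(0, 63 - 54) = 9.
Family 2: others sum to 69; max(0, 63 - 69) = 0.
Family 3: others sum to 55; max(0, 63 - 55) = 8.
Family 4: others sum to 70; max(0, 63 - 70) = 0.
Family 5: others sum to 72; max(0, 63 - 72) = 0.
Total collected = 9 + 0 + 8 + 0 + 0 = 17.

17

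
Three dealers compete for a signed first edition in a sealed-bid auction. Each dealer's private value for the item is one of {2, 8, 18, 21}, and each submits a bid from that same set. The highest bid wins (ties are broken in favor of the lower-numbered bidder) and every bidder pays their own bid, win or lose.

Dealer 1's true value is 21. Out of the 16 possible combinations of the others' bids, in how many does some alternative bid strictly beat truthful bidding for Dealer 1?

Others bid (2, 2): truth gives 0; bid 2 gives 19 > 0. Violating.
Others bid (2, 8): truth gives 0; bid 8 gives 13 > 0. Violating.
Others bid (2, 18): truth gives 0; bid 18 gives 3 > 0. Violating.
Others bid (8, 2): truth gives 0; bid 8 gives 13 > 0. Violating.
Others bid (2, 21): truth gives 0; no alternative beats it.
Others bid (8, 21): truth gives 0; no alternative beats it.
(Checking all 16 profiles: 9 have a profitable deviation, 7 do not.)

9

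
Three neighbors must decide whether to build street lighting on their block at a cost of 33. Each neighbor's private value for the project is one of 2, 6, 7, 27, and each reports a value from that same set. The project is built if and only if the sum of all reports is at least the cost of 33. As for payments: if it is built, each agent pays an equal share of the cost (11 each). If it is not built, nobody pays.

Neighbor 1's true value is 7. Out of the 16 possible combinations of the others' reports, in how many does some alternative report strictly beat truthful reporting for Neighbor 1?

2

Others report (2, 27): truth gives -4; report 2 gives 0 > -4. Violating.
Others report (27, 2): truth gives -4; report 2 gives 0 > -4. Violating.
Others report (2, 2): truth gives 0; no alternative beats it.
Others report (2, 6): truth gives 0; no alternative beats it.
(Checking all 16 profiles: 2 have a profitable deviation, 14 do not.)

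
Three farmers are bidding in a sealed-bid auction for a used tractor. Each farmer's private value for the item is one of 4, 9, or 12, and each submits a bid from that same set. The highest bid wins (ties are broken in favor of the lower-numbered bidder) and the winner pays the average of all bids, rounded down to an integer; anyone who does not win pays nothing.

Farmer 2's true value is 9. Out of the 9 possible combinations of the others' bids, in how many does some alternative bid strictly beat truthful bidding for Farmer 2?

Others bid (9, 4): truth gives 0; bid 12 gives 1 > 0. Violating.
Others bid (4, 4): truth gives 4; no alternative beats it.
Others bid (4, 9): truth gives 2; no alternative beats it.
(Checking all 9 profiles: 1 has a profitable deviation, 8 do not.)

1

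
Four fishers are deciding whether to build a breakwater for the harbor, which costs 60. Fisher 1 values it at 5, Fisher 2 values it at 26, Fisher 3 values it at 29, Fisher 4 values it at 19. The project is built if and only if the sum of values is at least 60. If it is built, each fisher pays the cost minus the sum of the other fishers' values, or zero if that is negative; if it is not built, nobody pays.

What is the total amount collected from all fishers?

Total value 79 ≥ cost 60, so it is built.
Fisher 1: others sum to 74; max(0, 60 - 74) = 0.
Fisher 2: others sum to 53; max(0, 60 - 53) = 7.
Fisher 3: others sum to 50; max(0, 60 - 50) = 10.
Fisher 4: others sum to 60; max(0, 60 - 60) = 0.
Total collected = 0 + 7 + 10 + 0 = 17.

17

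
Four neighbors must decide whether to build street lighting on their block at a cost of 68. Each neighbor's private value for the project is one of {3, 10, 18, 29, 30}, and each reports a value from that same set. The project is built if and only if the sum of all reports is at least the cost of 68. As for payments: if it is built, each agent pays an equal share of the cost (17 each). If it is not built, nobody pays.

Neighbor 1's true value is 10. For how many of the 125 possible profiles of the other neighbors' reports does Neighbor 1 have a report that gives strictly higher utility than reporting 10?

18

Others report (3, 29, 29): truth gives -7; report 3 gives 0 > -7. Violating.
Others report (3, 29, 30): truth gives -7; report 3 gives 0 > -7. Violating.
Others report (3, 30, 29): truth gives -7; report 3 gives 0 > -7. Violating.
Others report (3, 30, 30): truth gives -7; report 3 gives 0 > -7. Violating.
Others report (3, 3, 3): truth gives 0; no alternative beats it.
Others report (3, 3, 10): truth gives 0; no alternative beats it.
(Checking all 125 profiles: 18 have a profitable deviation, 107 do not.)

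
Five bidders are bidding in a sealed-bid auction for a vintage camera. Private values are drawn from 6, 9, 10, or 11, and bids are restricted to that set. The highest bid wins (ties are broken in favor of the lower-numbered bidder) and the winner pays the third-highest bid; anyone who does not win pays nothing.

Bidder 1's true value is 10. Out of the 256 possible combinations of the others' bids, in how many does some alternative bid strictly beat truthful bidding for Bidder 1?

Others bid (6, 6, 6, 11): truth gives 0; bid 11 gives 4 > 0. Violating.
Others bid (6, 6, 9, 11): truth gives 0; bid 11 gives 1 > 0. Violating.
Others bid (6, 6, 11, 6): truth gives 0; bid 11 gives 4 > 0. Violating.
Others bid (6, 6, 11, 9): truth gives 0; bid 11 gives 1 > 0. Violating.
Others bid (6, 6, 6, 6): truth gives 4; no alternative beats it.
Others bid (6, 6, 6, 9): truth gives 4; no alternative beats it.
(Checking all 256 profiles: 32 have a profitable deviation, 224 do not.)

32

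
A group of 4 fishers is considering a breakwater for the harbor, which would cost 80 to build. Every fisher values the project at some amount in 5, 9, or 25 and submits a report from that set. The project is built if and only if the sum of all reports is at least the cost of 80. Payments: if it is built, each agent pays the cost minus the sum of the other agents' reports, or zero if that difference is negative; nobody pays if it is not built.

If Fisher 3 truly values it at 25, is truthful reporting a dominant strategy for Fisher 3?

Yes

Check each profile of the others' reports and compare truth against every alternative report.
Others report (9, 25, 25): truth gives 4, best alternative gives 0.
Others report (25, 9, 25): truth gives 4, best alternative gives 0.
Others report (25, 25, 9): truth gives 4, best alternative gives 0.
Others report (25, 25, 25): truth gives 20, best alternative gives 20.
Others report (5, 5, 5): truth gives 0, best alternative gives 0.
Others report (5, 5, 9): truth gives 0, best alternative gives 0.
(Remaining 21 profiles checked similarly; truth is weakly best in each.)
In every case the truthful report is at least as good as any alternative, so it is a dominant strategy.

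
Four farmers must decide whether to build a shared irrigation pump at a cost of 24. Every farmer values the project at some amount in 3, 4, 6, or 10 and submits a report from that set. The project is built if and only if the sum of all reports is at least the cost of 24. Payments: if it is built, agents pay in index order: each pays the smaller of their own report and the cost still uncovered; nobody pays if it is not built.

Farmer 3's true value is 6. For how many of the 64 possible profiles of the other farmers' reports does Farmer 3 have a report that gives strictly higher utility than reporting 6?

19

Others report (3, 10, 10): truth gives 0; report 3 gives 3 > 0. Violating.
Others report (4, 6, 10): truth gives 0; report 4 gives 2 > 0. Violating.
Others report (4, 10, 6): truth gives 0; report 4 gives 2 > 0. Violating.
Others report (4, 10, 10): truth gives 0; report 3 gives 3 > 0. Violating.
Others report (3, 3, 3): truth gives 0; no alternative beats it.
Others report (3, 3, 4): truth gives 0; no alternative beats it.
(Checking all 64 profiles: 19 have a profitable deviation, 45 do not.)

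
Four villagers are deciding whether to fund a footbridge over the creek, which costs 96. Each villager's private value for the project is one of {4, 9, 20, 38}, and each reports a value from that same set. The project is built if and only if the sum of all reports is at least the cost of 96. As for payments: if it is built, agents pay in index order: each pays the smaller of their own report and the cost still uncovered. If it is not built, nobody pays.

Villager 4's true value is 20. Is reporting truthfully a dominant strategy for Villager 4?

Check each profile of the others' reports and compare truth against every alternative report.
Others report (20, 38, 38): truth gives 20, best alternative gives 20.
Others report (38, 20, 38): truth gives 20, best alternative gives 20.
Others report (38, 38, 20): truth gives 20, best alternative gives 20.
Others report (38, 38, 38): truth gives 20, best alternative gives 20.
Others report (9, 38, 38): truth gives 9, best alternative gives 9.
Others report (38, 9, 38): truth gives 9, best alternative gives 9.
(Remaining 58 profiles checked similarly; truth is weakly best in each.)
In every case the truthful report is at least as good as any alternative, so it is a dominant strategy.

Yes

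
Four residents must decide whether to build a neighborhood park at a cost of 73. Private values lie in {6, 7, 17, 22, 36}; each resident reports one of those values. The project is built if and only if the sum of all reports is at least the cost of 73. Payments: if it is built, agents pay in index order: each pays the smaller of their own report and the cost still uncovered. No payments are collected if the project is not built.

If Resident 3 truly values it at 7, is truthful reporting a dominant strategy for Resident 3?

Consider the case where Resident 1 reports 6, Resident 2 reports 36 and Resident 4 reports 36.
Truthful report 7: project built, pays 7, utility 7 - 7 = 0.
Report 6 instead: project built, pays 6, utility 7 - 6 = 1.
Since 1 > 0, reporting 6 is strictly better here, so truthful reporting is not dominant.

No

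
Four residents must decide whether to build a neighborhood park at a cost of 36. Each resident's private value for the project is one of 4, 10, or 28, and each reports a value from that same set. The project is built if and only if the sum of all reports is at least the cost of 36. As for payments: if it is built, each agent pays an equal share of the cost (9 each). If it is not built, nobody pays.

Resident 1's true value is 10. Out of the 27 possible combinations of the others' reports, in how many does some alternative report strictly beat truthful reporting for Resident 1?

Others report (4, 4, 4): truth gives 0; report 28 gives 1 > 0. Violating.
Others report (4, 4, 10): truth gives 0; report 28 gives 1 > 0. Violating.
Others report (4, 10, 4): truth gives 0; report 28 gives 1 > 0. Violating.
Others report (4, 10, 10): truth gives 0; report 28 gives 1 > 0. Violating.
Others report (4, 4, 28): truth gives 1; no alternative beats it.
Others report (4, 10, 28): truth gives 1; no alternative beats it.
(Checking all 27 profiles: 7 have a profitable deviation, 20 do not.)

7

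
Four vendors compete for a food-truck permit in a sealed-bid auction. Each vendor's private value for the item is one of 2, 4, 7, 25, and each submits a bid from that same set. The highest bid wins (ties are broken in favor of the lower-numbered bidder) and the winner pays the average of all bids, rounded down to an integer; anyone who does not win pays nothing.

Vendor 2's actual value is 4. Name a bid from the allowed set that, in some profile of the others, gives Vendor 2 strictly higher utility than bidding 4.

Suppose Vendor 1 bids 4, Vendor 3 bids 2 and Vendor 4 bids 2.
Bid 4: loses, pays 0, utility 0.
Bid 7: wins, pays 3, utility 4 - 3 = 1.
So bidding 7 beats truth here (1 > 0).

7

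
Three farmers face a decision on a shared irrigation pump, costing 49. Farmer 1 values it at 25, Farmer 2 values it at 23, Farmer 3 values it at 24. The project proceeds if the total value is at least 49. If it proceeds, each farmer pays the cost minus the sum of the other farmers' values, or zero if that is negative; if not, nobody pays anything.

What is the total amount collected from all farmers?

Total value 72 ≥ cost 49, so it is built.
Farmer 1: others sum to 47; max(0, 49 - 47) = 2.
Farmer 2: others sum to 49; max(0, 49 - 49) = 0.
Farmer 3: others sum to 48; max(0, 49 - 48) = 1.
Total collected = 2 + 0 + 1 = 3.

3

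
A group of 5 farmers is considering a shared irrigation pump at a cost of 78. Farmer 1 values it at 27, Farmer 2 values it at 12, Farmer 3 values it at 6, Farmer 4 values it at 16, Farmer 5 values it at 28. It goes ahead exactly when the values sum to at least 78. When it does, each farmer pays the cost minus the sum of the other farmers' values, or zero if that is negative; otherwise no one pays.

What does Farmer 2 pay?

1

Total value 89 ≥ cost 78, so the project is built.
The other farmers' values sum to 77.
Cost minus that sum is 78 - 77 = 1.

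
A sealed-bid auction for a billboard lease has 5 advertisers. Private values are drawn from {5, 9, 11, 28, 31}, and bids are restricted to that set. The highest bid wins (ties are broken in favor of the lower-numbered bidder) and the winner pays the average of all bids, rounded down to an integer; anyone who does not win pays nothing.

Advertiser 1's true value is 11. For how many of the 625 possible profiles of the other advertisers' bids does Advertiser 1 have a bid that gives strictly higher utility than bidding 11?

Others bid (5, 5, 5, 5): truth gives 5; bid 5 gives 6 > 5. Violating.
Others bid (5, 5, 5, 9): truth gives 4; bid 9 gives 5 > 4. Violating.
Others bid (5, 5, 9, 5): truth gives 4; bid 9 gives 5 > 4. Violating.
Others bid (5, 9, 5, 5): truth gives 4; bid 9 gives 5 > 4. Violating.
Others bid (5, 5, 5, 11): truth gives 4; no alternative beats it.
Others bid (5, 5, 5, 28): truth gives 0; no alternative beats it.
(Checking all 625 profiles: 5 have a profitable deviation, 620 do not.)

5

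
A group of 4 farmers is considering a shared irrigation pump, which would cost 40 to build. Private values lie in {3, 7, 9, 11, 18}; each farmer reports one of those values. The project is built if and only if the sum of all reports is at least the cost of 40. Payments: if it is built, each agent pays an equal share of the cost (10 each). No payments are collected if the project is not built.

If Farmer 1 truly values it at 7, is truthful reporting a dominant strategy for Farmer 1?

No

Consider the case where Farmer 2 reports 7, Farmer 3 reports 9 and Farmer 4 reports 18.
Truthful report 7: project built, pays 10, utility 7 - 10 = -3.
Report 3 instead: project not built, utility 0.
Since 0 > -3, reporting 3 is strictly better here, so truthful reporting is not dominant.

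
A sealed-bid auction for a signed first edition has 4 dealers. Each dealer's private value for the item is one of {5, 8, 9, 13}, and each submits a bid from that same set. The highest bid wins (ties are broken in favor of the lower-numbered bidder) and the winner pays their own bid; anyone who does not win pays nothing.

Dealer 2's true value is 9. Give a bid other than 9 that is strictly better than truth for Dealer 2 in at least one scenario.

Suppose Dealer 1 bids 5, Dealer 3 bids 5 and Dealer 4 bids 5.
Bid 9: wins, pays 9, utility 9 - 9 = 0.
Bid 8: wins, pays 8, utility 9 - 8 = 1.
So bidding 8 beats truth here (1 > 0).

8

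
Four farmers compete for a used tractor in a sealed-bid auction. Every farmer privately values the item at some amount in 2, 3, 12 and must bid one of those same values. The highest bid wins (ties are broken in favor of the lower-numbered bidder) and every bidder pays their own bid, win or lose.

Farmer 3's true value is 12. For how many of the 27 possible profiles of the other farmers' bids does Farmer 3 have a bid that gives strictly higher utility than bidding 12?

Others bid (2, 2, 2): truth gives 0; bid 3 gives 9 > 0. Violating.
Others bid (2, 2, 3): truth gives 0; bid 3 gives 9 > 0. Violating.
Others bid (2, 12, 2): truth gives -12; bid 2 gives -2 > -12. Violating.
Others bid (2, 12, 3): truth gives -12; bid 2 gives -2 > -12. Violating.
Others bid (2, 2, 12): truth gives 0; no alternative beats it.
Others bid (2, 3, 2): truth gives 0; no alternative beats it.
(Checking all 27 profiles: 17 have a profitable deviation, 10 do not.)

17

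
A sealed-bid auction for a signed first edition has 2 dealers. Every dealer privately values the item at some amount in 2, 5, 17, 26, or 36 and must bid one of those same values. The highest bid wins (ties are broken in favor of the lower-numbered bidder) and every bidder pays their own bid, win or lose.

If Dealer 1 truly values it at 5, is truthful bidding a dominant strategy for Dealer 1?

No

Consider the case where Dealer 2 bids 2.
Truthful bid 5: wins, pays 5, utility 5 - 5 = 0.
Bid 2 instead: wins, pays 2, utility 5 - 2 = 3.
Since 3 > 0, bidding 2 is strictly better here, so truthful bidding is not dominant.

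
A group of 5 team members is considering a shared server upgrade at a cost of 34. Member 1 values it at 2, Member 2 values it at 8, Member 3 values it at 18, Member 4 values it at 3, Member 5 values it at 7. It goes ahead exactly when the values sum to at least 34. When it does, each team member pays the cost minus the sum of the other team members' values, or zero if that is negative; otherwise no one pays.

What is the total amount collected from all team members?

Total value 38 ≥ cost 34, so it is built.
Member 1: others sum to 36; max(0, 34 - 36) = 0.
Member 2: others sum to 30; max(0, 34 - 30) = 4.
Member 3: others sum to 20; max(0, 34 - 20) = 14.
Member 4: others sum to 35; max(0, 34 - 35) = 0.
Member 5: others sum to 31; max(0, 34 - 31) = 3.
Total collected = 0 + 4 + 14 + 0 + 3 = 21.

21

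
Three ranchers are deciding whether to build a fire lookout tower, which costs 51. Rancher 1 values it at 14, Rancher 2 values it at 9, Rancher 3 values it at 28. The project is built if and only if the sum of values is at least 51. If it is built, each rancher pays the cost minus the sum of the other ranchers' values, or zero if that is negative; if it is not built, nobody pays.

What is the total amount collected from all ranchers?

Total value 51 ≥ cost 51, so it is built.
Rancher 1: others sum to 37; max(0, 51 - 37) = 14.
Rancher 2: others sum to 42; max(0, 51 - 42) = 9.
Rancher 3: others sum to 23; max(0, 51 - 23) = 28.
Total collected = 14 + 9 + 28 = 51.

51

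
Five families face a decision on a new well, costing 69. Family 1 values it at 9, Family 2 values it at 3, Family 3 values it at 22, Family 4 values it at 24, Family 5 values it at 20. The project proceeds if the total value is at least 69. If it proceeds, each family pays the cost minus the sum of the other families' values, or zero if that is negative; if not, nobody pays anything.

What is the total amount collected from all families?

Total value 78 ≥ cost 69, so it is built.
Family 1: others sum to 69; max(0, 69 - 69) = 0.
Family 2: others sum to 75; max(0, 69 - 75) = 0.
Family 3: others sum to 56; max(0, 69 - 56) = 13.
Family 4: others sum to 54; max(0, 69 - 54) = 15.
Family 5: others sum to 58; max(0, 69 - 58) = 11.
Total collected = 0 + 0 + 13 + 15 + 11 = 39.

39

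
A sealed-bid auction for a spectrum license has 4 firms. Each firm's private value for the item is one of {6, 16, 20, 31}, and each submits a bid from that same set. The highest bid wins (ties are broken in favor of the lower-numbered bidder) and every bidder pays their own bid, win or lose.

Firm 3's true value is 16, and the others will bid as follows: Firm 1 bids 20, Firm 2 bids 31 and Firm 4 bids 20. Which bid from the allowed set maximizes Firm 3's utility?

6

Bid 6: loses but pays 6, utility -6.
Bid 16: loses but pays 16, utility -16.
Bid 20: loses but pays 20, utility -20.
Bid 31: loses but pays 31, utility -31.
The best choice is 6 with utility -6.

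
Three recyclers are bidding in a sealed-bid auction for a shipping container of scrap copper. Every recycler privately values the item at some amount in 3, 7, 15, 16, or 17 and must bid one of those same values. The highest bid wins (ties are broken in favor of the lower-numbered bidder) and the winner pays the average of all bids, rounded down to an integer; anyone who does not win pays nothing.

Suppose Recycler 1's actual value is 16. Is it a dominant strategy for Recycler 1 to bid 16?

No

Consider the case where Recycler 2 bids 3 and Recycler 3 bids 3.
Truthful bid 16: wins, pays 7, utility 16 - 7 = 9.
Bid 3 instead: wins, pays 3, utility 16 - 3 = 13.
Since 13 > 9, bidding 3 is strictly better here, so truthful bidding is not dominant.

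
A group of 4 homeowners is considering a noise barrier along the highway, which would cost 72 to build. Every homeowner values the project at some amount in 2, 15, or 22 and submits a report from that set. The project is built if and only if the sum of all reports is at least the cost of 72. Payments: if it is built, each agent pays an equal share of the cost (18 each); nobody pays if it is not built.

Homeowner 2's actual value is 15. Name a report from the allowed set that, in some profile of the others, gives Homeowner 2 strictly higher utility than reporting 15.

Suppose Homeowner 1 reports 15, Homeowner 3 reports 22 and Homeowner 4 reports 22.
Report 15: project built, pays 18, utility 15 - 18 = -3.
Report 2: project not built, utility 0.
So reporting 2 beats truth here (0 > -3).

2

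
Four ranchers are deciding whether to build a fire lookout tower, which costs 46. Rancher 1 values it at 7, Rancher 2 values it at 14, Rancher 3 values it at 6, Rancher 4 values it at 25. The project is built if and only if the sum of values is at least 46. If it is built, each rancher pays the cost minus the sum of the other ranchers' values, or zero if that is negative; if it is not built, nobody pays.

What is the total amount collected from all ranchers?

28

Total value 52 ≥ cost 46, so it is built.
Rancher 1: others sum to 45; max(0, 46 - 45) = 1.
Rancher 2: others sum to 38; max(0, 46 - 38) = 8.
Rancher 3: others sum to 46; max(0, 46 - 46) = 0.
Rancher 4: others sum to 27; max(0, 46 - 27) = 19.
Total collected = 1 + 8 + 0 + 19 = 28.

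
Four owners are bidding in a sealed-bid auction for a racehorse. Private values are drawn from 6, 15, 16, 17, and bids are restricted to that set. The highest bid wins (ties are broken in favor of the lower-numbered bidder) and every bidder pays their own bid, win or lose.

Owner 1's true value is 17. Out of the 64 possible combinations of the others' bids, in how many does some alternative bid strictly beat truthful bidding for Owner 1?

27

Others bid (6, 6, 6): truth gives 0; bid 6 gives 11 > 0. Violating.
Others bid (6, 6, 15): truth gives 0; bid 15 gives 2 > 0. Violating.
Others bid (6, 6, 16): truth gives 0; bid 16 gives 1 > 0. Violating.
Others bid (6, 15, 6): truth gives 0; bid 15 gives 2 > 0. Violating.
Others bid (6, 6, 17): truth gives 0; no alternative beats it.
Others bid (6, 15, 17): truth gives 0; no alternative beats it.
(Checking all 64 profiles: 27 have a profitable deviation, 37 do not.)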